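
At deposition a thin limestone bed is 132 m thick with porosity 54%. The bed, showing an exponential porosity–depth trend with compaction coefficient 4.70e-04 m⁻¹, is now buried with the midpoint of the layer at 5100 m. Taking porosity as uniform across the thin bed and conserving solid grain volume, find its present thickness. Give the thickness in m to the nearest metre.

64 m

Working in km (1 km = 1000 m; c in km⁻¹ = c in m⁻¹ × 1000):
Porosity at 5.1 km: n = 0.54·exp(−0.47×5.1) = 0.0491
Solid-volume conservation: h(1−n) = h₀(1−n₀) ⇒ h = h₀·(1−n₀)/(1−n)
h = 0.132 × (1 − 0.54)/(1 − 0.0491) = 0.132 × 0.4838 = 0.0639 km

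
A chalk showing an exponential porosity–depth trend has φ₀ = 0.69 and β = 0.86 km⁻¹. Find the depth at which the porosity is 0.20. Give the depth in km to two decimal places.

1.44 km

Invert Athy's law: z = ln(φ₀/φ) / β
z = ln(0.69/0.2) / 0.86 = ln(3.45) / 0.86 = 1.2384 / 0.86 = 1.440 km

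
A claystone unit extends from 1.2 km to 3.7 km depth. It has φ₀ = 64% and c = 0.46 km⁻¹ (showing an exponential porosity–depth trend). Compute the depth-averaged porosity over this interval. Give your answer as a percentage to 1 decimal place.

21.9%

⟨φ⟩ = (1/(d₂−d₁)) ∫ φ₀ e^(−cd) dd = φ₀·(e^(−c·d₁) − e^(−c·d₂)) / (c·(d₂−d₁))
e^(−0.46×1.2) = 0.5758; e^(−0.46×3.7) = 0.1823
⟨φ⟩ = 0.64 × (0.5758 − 0.1823) / (0.46 × 2.5) = 0.64 × 0.3422 = 0.2190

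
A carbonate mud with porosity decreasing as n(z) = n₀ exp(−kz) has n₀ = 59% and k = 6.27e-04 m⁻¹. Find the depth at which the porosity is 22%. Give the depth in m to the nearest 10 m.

Working in km (1 km = 1000 m; k in km⁻¹ = k in m⁻¹ × 1000):
Invert Athy's law: z = ln(n₀/n) / k
z = ln(0.59/0.22) / 0.627 = ln(2.682) / 0.627 = 0.9865 / 0.627 = 1.573 km

1570 m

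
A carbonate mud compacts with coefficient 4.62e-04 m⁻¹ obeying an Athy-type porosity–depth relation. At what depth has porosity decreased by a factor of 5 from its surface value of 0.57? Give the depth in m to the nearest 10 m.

Working in km (1 km = 1000 m; c in km⁻¹ = c in m⁻¹ × 1000):
n/n₀ = 1/5 ⇒ exp(−c·Z) = 1/5 ⇒ Z = ln(5) / c
Z = 1.6094 / 0.462 = 3.484 km

3480 m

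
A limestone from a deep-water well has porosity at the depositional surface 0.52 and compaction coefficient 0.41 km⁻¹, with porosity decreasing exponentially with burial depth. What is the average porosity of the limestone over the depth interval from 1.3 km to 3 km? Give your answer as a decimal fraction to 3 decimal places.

0.220

⟨n⟩ = (1/(Z₂−Z₁)) ∫ n₀ e^(−βZ) dZ = n₀·(e^(−β·Z₁) − e^(−β·Z₂)) / (β·(Z₂−Z₁))
e^(−0.41×1.3) = 0.5868; e^(−0.41×3) = 0.2923
⟨n⟩ = 0.52 × (0.5868 − 0.2923) / (0.41 × 1.7) = 0.52 × 0.4226 = 0.2197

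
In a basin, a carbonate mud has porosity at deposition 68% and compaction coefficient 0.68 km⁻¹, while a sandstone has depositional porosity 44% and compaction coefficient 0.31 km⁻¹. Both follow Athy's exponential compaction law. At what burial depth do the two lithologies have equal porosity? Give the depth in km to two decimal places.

Set φ₀ₐ e^(−cₐz) = φ₀ᵦ e^(−cᵦz) ⇒ ln(φ₀ₐ/φ₀ᵦ) = (cₐ − cᵦ)·z
z = ln(0.68/0.44) / (0.68 − 0.31) = 0.4353 / 0.37 = 1.177 km

1.18 km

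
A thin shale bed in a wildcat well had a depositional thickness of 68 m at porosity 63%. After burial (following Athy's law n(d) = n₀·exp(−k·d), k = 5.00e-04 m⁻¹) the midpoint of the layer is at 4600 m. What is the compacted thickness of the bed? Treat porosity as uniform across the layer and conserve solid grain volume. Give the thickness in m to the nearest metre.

27 m

Working in km (1 km = 1000 m; k in km⁻¹ = k in m⁻¹ × 1000):
Porosity at 4.6 km: n = 0.63·exp(−0.5×4.6) = 0.0632
Solid-volume conservation: h(1−n) = h₀(1−n₀) ⇒ h = h₀·(1−n₀)/(1−n)
h = 0.068 × (1 − 0.63)/(1 − 0.0632) = 0.068 × 0.3949 = 0.0269 km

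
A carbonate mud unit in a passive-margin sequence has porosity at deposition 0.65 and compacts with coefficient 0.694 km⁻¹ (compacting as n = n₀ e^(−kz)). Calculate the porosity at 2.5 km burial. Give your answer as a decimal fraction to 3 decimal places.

n = n₀·exp(−k·z) = 0.65 × exp(−0.694 × 2.5) = 0.65 × exp(−1.735)
  = 0.65 × 0.1764 = 0.1147

0.115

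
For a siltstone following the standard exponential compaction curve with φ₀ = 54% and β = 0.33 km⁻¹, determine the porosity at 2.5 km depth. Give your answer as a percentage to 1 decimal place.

φ = φ₀·exp(−β·d) = 0.54 × exp(−0.33 × 2.5) = 0.54 × exp(−0.825)
  = 0.54 × 0.4382 = 0.2366

23.7%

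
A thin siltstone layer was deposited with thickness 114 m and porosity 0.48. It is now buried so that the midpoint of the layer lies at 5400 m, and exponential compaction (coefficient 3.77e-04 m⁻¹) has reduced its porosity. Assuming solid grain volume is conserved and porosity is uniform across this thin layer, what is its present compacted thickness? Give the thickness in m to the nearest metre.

63 m

Working in km (1 km = 1000 m; β in km⁻¹ = β in m⁻¹ × 1000):
Porosity at 5.4 km: n = 0.48·exp(−0.377×5.4) = 0.0627
Solid-volume conservation: h(1−n) = h₀(1−n₀) ⇒ h = h₀·(1−n₀)/(1−n)
h = 0.114 × (1 − 0.48)/(1 − 0.0627) = 0.114 × 0.5548 = 0.0632 km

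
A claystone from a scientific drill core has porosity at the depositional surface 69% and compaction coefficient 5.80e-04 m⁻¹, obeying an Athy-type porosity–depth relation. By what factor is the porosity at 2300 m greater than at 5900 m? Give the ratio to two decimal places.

8.07

Working in km (1 km = 1000 m; c in km⁻¹ = c in m⁻¹ × 1000):
phi(Z₁)/phi(Z₂) = e^(−c·Z₁)/e^(−c·Z₂) = e^{c(Z₂−Z₁)}
= exp(0.58 × 3.6) = exp(2.088) = 8.0688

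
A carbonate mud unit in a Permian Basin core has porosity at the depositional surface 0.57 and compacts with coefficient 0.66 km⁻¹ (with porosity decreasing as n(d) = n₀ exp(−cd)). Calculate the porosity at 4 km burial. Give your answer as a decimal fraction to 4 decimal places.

0.0407

n = n₀·exp(−c·d) = 0.57 × exp(−0.66 × 4) = 0.57 × exp(−2.64)
  = 0.57 × 0.0714 = 0.0407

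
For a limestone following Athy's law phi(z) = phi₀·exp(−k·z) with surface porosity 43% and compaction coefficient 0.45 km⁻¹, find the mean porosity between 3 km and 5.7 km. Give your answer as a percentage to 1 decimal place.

⟨phi⟩ = (1/(z₂−z₁)) ∫ phi₀ e^(−kz) dz = phi₀·(e^(−k·z₁) − e^(−k·z₂)) / (k·(z₂−z₁))
e^(−0.45×3) = 0.2592; e^(−0.45×5.7) = 0.0769
⟨phi⟩ = 0.43 × (0.2592 − 0.0769) / (0.45 × 2.7) = 0.43 × 0.1501 = 0.0645

6.5%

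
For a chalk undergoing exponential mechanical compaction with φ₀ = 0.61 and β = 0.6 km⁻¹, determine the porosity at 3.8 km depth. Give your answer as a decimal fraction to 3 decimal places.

0.062

φ = φ₀·exp(−β·Z) = 0.61 × exp(−0.6 × 3.8) = 0.61 × exp(−2.28)
  = 0.61 × 0.1023 = 0.0624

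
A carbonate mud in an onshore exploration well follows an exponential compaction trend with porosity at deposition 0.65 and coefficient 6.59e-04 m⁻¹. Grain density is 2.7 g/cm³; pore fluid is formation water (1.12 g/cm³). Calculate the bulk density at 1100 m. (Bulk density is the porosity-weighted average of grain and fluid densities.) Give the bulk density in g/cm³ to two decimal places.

2.20 g/cm³

Working in km (1 km = 1000 m; c in km⁻¹ = c in m⁻¹ × 1000):
Porosity at depth: φ = 0.65·exp(−0.659×1.1) = 0.65×0.4844 = 0.3148
Bulk density: ρ_b = (1−φ)ρ_g + φ·ρ_f = 0.6852×2.7 + 0.3148×1.12
       = 1.850 + 0.353 = 2.203 g/cm³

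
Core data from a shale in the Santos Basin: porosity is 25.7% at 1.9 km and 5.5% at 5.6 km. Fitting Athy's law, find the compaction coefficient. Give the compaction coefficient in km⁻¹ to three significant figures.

0.417 km⁻¹

Athy: phi(Z) = phi₀ e^(−βZ) ⇒ phi₁/phi₂ = e^{β(Z₂−Z₁)} ⇒ β = ln(phi₁/phi₂)/(Z₂−Z₁)
β = ln(0.257/0.055) / (5.6 − 1.9) = ln(4.673) / 3.7 = 1.5417 / 3.7 = 0.4167 km⁻¹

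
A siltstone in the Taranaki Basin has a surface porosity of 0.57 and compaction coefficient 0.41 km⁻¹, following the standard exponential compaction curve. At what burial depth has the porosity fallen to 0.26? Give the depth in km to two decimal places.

Invert Athy's law: d = ln(phi₀/phi) / c
d = ln(0.57/0.26) / 0.41 = ln(2.192) / 0.41 = 0.7850 / 0.41 = 1.915 km

1.91 km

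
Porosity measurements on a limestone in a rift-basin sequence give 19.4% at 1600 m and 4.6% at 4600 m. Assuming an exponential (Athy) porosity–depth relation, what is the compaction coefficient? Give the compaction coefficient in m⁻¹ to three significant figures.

Working in km (1 km = 1000 m; k in km⁻¹ = k in m⁻¹ × 1000):
Athy: n(d) = n₀ e^(−kd) ⇒ n₁/n₂ = e^{k(d₂−d₁)} ⇒ k = ln(n₁/n₂)/(d₂−d₁)
k = ln(0.194/0.046) / (4.6 − 1.6) = ln(4.217) / 3 = 1.4392 / 3 = 0.4797 km⁻¹

0.000480 m⁻¹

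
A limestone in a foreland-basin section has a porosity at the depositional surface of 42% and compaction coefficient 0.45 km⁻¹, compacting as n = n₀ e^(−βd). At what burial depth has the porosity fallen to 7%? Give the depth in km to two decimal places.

3.98 km

Invert Athy's law: d = ln(n₀/n) / β
d = ln(0.42/0.07) / 0.45 = ln(6) / 0.45 = 1.7918 / 0.45 = 3.982 km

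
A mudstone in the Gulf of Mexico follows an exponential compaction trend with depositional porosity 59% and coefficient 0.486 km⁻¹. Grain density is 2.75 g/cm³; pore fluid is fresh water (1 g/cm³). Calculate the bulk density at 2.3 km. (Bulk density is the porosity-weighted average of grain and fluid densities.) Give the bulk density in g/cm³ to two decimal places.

Porosity at depth: phi = 0.59·exp(−0.486×2.3) = 0.59×0.3270 = 0.1929
Bulk density: ρ_b = (1−phi)ρ_g + phi·ρ_f = 0.8071×2.75 + 0.1929×1
       = 2.219 + 0.193 = 2.412 g/cm³

2.41 g/cm³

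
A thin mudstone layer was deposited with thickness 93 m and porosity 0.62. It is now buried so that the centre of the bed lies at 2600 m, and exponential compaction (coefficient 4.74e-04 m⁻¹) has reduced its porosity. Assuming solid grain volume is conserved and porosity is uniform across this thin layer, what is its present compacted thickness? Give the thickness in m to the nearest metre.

43 m

Working in km (1 km = 1000 m; c in km⁻¹ = c in m⁻¹ × 1000):
Porosity at 2.6 km: φ = 0.62·exp(−0.474×2.6) = 0.1808
Solid-volume conservation: h(1−φ) = h₀(1−φ₀) ⇒ h = h₀·(1−φ₀)/(1−φ)
h = 0.093 × (1 − 0.62)/(1 − 0.1808) = 0.093 × 0.4639 = 0.0431 km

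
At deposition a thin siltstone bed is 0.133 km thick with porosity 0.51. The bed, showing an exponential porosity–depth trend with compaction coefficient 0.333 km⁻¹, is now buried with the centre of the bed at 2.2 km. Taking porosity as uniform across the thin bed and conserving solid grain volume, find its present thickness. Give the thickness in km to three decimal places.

0.086 km

Porosity at 2.2 km: n = 0.51·exp(−0.333×2.2) = 0.2451
Solid-volume conservation: h(1−n) = h₀(1−n₀) ⇒ h = h₀·(1−n₀)/(1−n)
h = 0.133 × (1 − 0.51)/(1 − 0.2451) = 0.133 × 0.6491 = 0.0863 km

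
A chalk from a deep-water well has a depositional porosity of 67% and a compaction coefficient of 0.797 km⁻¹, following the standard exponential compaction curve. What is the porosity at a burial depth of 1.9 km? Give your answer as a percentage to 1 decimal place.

φ = φ₀·exp(−β·Z) = 0.67 × exp(−0.797 × 1.9) = 0.67 × exp(−1.514)
  = 0.67 × 0.2200 = 0.1474

14.7%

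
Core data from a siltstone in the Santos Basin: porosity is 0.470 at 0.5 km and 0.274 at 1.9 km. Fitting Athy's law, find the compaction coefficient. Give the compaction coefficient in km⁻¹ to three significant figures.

Athy: phi(z) = phi₀ e^(−cz) ⇒ phi₁/phi₂ = e^{c(z₂−z₁)} ⇒ c = ln(phi₁/phi₂)/(z₂−z₁)
c = ln(0.47/0.274) / (1.9 − 0.5) = ln(1.715) / 1.4 = 0.5396 / 1.4 = 0.3854 km⁻¹

0.385 km⁻¹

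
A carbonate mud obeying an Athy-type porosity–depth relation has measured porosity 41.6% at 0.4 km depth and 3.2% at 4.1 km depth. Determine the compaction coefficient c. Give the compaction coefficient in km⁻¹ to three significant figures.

Athy: phi(Z) = phi₀ e^(−cZ) ⇒ phi₁/phi₂ = e^{c(Z₂−Z₁)} ⇒ c = ln(phi₁/phi₂)/(Z₂−Z₁)
c = ln(0.416/0.032) / (4.1 − 0.4) = ln(13) / 3.7 = 2.5649 / 3.7 = 0.6932 km⁻¹

0.693 km⁻¹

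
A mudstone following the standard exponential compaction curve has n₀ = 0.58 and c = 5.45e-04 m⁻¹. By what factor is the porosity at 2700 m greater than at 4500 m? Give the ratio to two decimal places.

2.67

Working in km (1 km = 1000 m; c in km⁻¹ = c in m⁻¹ × 1000):
n(d₁)/n(d₂) = e^(−c·d₁)/e^(−c·d₂) = e^{c(d₂−d₁)}
= exp(0.545 × 1.8) = exp(0.981) = 2.6671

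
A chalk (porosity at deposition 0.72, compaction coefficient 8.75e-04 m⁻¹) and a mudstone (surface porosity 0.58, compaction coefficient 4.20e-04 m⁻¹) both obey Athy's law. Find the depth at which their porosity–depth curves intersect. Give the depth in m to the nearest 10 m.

480 m

Working in km (1 km = 1000 m; c in km⁻¹ = c in m⁻¹ × 1000):
Set phi₀ₐ e^(−cₐZ) = phi₀ᵦ e^(−cᵦZ) ⇒ ln(phi₀ₐ/phi₀ᵦ) = (cₐ − cᵦ)·Z
Z = ln(0.72/0.58) / (0.875 − 0.42) = 0.2162 / 0.455 = 0.475 km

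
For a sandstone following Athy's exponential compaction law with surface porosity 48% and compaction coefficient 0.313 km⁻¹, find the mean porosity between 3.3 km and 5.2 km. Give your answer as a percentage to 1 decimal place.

⟨φ⟩ = (1/(z₂−z₁)) ∫ φ₀ e^(−kz) dz = φ₀·(e^(−k·z₁) − e^(−k·z₂)) / (k·(z₂−z₁))
e^(−0.313×3.3) = 0.3560; e^(−0.313×5.2) = 0.1964
⟨φ⟩ = 0.48 × (0.3560 − 0.1964) / (0.313 × 1.9) = 0.48 × 0.2683 = 0.1288

12.9%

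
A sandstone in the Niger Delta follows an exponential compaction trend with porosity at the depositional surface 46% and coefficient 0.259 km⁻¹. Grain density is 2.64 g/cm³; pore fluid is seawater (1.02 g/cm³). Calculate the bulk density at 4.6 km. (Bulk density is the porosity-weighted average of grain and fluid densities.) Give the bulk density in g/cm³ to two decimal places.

Porosity at depth: φ = 0.46·exp(−0.259×4.6) = 0.46×0.3038 = 0.1397
Bulk density: ρ_b = (1−φ)ρ_g + φ·ρ_f = 0.8603×2.64 + 0.1397×1.02
       = 2.271 + 0.143 = 2.414 g/cm³

2.41 g/cm³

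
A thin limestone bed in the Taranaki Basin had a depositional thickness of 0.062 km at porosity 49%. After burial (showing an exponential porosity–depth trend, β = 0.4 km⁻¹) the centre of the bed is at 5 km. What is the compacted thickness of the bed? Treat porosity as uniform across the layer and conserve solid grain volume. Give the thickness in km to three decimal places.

Porosity at 5 km: n = 0.49·exp(−0.4×5) = 0.0663
Solid-volume conservation: h(1−n) = h₀(1−n₀) ⇒ h = h₀·(1−n₀)/(1−n)
h = 0.062 × (1 − 0.49)/(1 − 0.0663) = 0.062 × 0.5462 = 0.0339 km

0.034 km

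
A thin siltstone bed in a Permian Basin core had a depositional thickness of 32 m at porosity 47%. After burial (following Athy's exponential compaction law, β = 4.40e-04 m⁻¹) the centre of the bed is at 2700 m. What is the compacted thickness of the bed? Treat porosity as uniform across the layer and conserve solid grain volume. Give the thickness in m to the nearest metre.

Working in km (1 km = 1000 m; β in km⁻¹ = β in m⁻¹ × 1000):
Porosity at 2.7 km: phi = 0.47·exp(−0.44×2.7) = 0.1433
Solid-volume conservation: h(1−phi) = h₀(1−phi₀) ⇒ h = h₀·(1−phi₀)/(1−phi)
h = 0.032 × (1 − 0.47)/(1 − 0.1433) = 0.032 × 0.6186 = 0.0198 km

20 m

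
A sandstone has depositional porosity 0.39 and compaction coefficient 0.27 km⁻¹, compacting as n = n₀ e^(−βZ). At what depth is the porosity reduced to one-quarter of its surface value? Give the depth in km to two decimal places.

n/n₀ = 1/4 ⇒ exp(−β·Z) = 1/4 ⇒ Z = ln(4) / β
Z = 1.3863 / 0.27 = 5.134 km

5.13 km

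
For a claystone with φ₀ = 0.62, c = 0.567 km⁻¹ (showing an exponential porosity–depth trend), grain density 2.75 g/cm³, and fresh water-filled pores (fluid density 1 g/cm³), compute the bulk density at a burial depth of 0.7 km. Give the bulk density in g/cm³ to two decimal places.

Porosity at depth: φ = 0.62·exp(−0.567×0.7) = 0.62×0.6724 = 0.4169
Bulk density: ρ_b = (1−φ)ρ_g + φ·ρ_f = 0.5831×2.75 + 0.4169×1
       = 1.604 + 0.417 = 2.020 g/cm³

2.02 g/cm³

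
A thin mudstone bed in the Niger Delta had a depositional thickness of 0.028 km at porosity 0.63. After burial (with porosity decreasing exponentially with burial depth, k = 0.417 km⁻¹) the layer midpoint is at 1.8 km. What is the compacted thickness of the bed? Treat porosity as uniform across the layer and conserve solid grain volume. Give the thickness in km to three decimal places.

0.015 km

Porosity at 1.8 km: φ = 0.63·exp(−0.417×1.8) = 0.2974
Solid-volume conservation: h(1−φ) = h₀(1−φ₀) ⇒ h = h₀·(1−φ₀)/(1−φ)
h = 0.028 × (1 − 0.63)/(1 − 0.2974) = 0.028 × 0.5266 = 0.0147 km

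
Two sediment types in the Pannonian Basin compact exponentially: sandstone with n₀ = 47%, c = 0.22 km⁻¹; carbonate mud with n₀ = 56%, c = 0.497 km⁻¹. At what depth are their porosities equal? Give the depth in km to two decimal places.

Set n₀ₐ e^(−cₐz) = n₀ᵦ e^(−cᵦz) ⇒ ln(n₀ₐ/n₀ᵦ) = (cₐ − cᵦ)·z
z = ln(0.47/0.56) / (0.22 − 0.497) = -0.1752 / -0.277 = 0.633 km

0.63 km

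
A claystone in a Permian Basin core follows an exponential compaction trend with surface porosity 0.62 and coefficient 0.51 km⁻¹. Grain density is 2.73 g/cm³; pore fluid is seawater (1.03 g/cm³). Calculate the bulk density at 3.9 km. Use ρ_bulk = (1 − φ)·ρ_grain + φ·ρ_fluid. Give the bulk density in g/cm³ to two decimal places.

2.59 g/cm³

Porosity at depth: n = 0.62·exp(−0.51×3.9) = 0.62×0.1368 = 0.0848
Bulk density: ρ_b = (1−n)ρ_g + n·ρ_f = 0.9152×2.73 + 0.0848×1.03
       = 2.498 + 0.087 = 2.586 g/cm³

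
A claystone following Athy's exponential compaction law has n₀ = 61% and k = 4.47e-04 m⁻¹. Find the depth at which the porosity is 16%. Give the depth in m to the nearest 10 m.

2990 m

Working in km (1 km = 1000 m; k in km⁻¹ = k in m⁻¹ × 1000):
Invert Athy's law: Z = ln(n₀/n) / k
Z = ln(0.61/0.16) / 0.447 = ln(3.812) / 0.447 = 1.3383 / 0.447 = 2.994 km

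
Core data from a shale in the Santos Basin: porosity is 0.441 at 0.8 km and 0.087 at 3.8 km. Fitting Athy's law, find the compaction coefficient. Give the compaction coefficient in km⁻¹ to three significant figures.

Athy: n(z) = n₀ e^(−kz) ⇒ n₁/n₂ = e^{k(z₂−z₁)} ⇒ k = ln(n₁/n₂)/(z₂−z₁)
k = ln(0.441/0.087) / (3.8 − 0.8) = ln(5.069) / 3 = 1.6231 / 3 = 0.541 km⁻¹

0.541 km⁻¹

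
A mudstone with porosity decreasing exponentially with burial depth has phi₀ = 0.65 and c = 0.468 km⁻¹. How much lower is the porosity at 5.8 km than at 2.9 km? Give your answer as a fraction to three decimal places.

0.124

phi(2.9) = 0.65·e^(−0.468×2.9) = 0.1673
phi(5.8) = 0.65·e^(−0.468×5.8) = 0.0431
Δphi = 0.1673 − 0.0431 = 0.1242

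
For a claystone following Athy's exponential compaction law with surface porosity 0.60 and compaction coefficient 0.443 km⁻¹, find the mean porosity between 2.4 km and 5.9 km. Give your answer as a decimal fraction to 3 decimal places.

0.105

⟨φ⟩ = (1/(z₂−z₁)) ∫ φ₀ e^(−kz) dz = φ₀·(e^(−k·z₁) − e^(−k·z₂)) / (k·(z₂−z₁))
e^(−0.443×2.4) = 0.3453; e^(−0.443×5.9) = 0.0733
⟨φ⟩ = 0.6 × (0.3453 − 0.0733) / (0.443 × 3.5) = 0.6 × 0.1755 = 0.1053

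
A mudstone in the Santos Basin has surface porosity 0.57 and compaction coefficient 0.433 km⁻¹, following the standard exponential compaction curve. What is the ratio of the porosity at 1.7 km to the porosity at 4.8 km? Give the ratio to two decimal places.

3.83

φ(Z₁)/φ(Z₂) = e^(−k·Z₁)/e^(−k·Z₂) = e^{k(Z₂−Z₁)}
= exp(0.433 × 3.1) = exp(1.342) = 3.8278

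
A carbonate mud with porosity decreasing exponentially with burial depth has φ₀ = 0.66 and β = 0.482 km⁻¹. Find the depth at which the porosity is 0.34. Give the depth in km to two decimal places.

1.38 km

Invert Athy's law: z = ln(φ₀/φ) / β
z = ln(0.66/0.34) / 0.482 = ln(1.941) / 0.482 = 0.6633 / 0.482 = 1.376 km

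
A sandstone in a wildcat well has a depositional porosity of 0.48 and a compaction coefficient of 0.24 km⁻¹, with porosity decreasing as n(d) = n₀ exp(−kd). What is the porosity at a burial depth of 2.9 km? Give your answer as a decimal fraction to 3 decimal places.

n = n₀·exp(−k·d) = 0.48 × exp(−0.24 × 2.9) = 0.48 × exp(−0.696)
  = 0.48 × 0.4986 = 0.2393

0.239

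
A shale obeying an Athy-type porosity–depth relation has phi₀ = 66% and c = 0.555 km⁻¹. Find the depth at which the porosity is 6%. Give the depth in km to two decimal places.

4.32 km

Invert Athy's law: Z = ln(phi₀/phi) / c
Z = ln(0.66/0.06) / 0.555 = ln(11) / 0.555 = 2.3979 / 0.555 = 4.321 km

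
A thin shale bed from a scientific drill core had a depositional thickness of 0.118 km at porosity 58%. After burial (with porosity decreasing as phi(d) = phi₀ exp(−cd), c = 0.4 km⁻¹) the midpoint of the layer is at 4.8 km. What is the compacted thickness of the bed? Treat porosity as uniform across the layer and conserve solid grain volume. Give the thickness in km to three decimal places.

0.054 km

Porosity at 4.8 km: phi = 0.58·exp(−0.4×4.8) = 0.0850
Solid-volume conservation: h(1−phi) = h₀(1−phi₀) ⇒ h = h₀·(1−phi₀)/(1−phi)
h = 0.118 × (1 − 0.58)/(1 − 0.0850) = 0.118 × 0.4590 = 0.0542 km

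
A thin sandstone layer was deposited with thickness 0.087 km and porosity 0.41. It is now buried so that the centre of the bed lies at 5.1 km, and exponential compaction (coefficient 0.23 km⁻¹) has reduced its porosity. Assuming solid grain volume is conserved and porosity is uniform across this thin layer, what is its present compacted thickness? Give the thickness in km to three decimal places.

Porosity at 5.1 km: φ = 0.41·exp(−0.23×5.1) = 0.1269
Solid-volume conservation: h(1−φ) = h₀(1−φ₀) ⇒ h = h₀·(1−φ₀)/(1−φ)
h = 0.087 × (1 − 0.41)/(1 − 0.1269) = 0.087 × 0.6757 = 0.0588 km

0.059 km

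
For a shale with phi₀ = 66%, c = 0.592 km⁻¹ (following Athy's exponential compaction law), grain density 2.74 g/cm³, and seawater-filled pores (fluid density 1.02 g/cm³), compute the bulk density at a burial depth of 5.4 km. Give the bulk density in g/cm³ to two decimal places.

Porosity at depth: phi = 0.66·exp(−0.592×5.4) = 0.66×0.0409 = 0.0270
Bulk density: ρ_b = (1−phi)ρ_g + phi·ρ_f = 0.9730×2.74 + 0.0270×1.02
       = 2.666 + 0.028 = 2.694 g/cm³

2.69 g/cm³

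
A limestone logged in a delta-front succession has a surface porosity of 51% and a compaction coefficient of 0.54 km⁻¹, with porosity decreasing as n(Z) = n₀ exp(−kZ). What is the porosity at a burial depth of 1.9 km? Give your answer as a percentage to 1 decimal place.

n = n₀·exp(−k·Z) = 0.51 × exp(−0.54 × 1.9) = 0.51 × exp(−1.026)
  = 0.51 × 0.3584 = 0.1828

18.3%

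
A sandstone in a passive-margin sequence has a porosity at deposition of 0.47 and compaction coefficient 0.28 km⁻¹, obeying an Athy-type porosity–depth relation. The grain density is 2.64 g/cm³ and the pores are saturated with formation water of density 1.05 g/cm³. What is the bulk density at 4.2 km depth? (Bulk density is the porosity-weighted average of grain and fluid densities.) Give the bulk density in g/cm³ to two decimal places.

2.41 g/cm³

Porosity at depth: φ = 0.47·exp(−0.28×4.2) = 0.47×0.3085 = 0.1450
Bulk density: ρ_b = (1−φ)ρ_g + φ·ρ_f = 0.8550×2.64 + 0.1450×1.05
       = 2.257 + 0.152 = 2.409 g/cm³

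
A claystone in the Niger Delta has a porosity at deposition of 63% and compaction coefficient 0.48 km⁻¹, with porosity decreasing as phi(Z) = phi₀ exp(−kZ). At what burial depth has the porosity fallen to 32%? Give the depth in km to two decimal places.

1.41 km

Invert Athy's law: Z = ln(phi₀/phi) / k
Z = ln(0.63/0.32) / 0.48 = ln(1.969) / 0.48 = 0.6774 / 0.48 = 1.411 km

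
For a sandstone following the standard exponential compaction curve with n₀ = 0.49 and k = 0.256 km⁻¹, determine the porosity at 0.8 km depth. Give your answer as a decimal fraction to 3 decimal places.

0.399

n = n₀·exp(−k·Z) = 0.49 × exp(−0.256 × 0.8) = 0.49 × exp(−0.2048)
  = 0.49 × 0.8148 = 0.3993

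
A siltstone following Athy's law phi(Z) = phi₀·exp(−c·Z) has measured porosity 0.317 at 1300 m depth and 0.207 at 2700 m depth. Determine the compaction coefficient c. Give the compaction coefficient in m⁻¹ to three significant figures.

Working in km (1 km = 1000 m; c in km⁻¹ = c in m⁻¹ × 1000):
Athy: phi(Z) = phi₀ e^(−cZ) ⇒ phi₁/phi₂ = e^{c(Z₂−Z₁)} ⇒ c = ln(phi₁/phi₂)/(Z₂−Z₁)
c = ln(0.317/0.207) / (2.7 − 1.3) = ln(1.531) / 1.4 = 0.4262 / 1.4 = 0.3044 km⁻¹

0.000304 m⁻¹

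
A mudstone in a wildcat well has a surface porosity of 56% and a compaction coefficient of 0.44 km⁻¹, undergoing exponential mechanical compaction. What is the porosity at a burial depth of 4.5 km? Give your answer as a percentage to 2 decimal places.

7.73%

n = n₀·exp(−c·z) = 0.56 × exp(−0.44 × 4.5) = 0.56 × exp(−1.98)
  = 0.56 × 0.1381 = 0.0773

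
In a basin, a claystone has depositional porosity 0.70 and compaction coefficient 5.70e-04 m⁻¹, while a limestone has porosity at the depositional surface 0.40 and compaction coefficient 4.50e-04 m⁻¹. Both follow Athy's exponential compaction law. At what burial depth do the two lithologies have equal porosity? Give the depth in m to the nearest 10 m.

Working in km (1 km = 1000 m; c in km⁻¹ = c in m⁻¹ × 1000):
Set phi₀ₐ e^(−cₐz) = phi₀ᵦ e^(−cᵦz) ⇒ ln(phi₀ₐ/phi₀ᵦ) = (cₐ − cᵦ)·z
z = ln(0.7/0.4) / (0.57 − 0.45) = 0.5596 / 0.12 = 4.663 km

4660 m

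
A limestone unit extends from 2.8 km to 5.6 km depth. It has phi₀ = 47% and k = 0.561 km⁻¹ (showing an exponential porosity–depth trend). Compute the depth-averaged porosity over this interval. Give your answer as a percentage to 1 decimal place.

4.9%

⟨phi⟩ = (1/(z₂−z₁)) ∫ phi₀ e^(−kz) dz = phi₀·(e^(−k·z₁) − e^(−k·z₂)) / (k·(z₂−z₁))
e^(−0.561×2.8) = 0.2079; e^(−0.561×5.6) = 0.0432
⟨phi⟩ = 0.47 × (0.2079 − 0.0432) / (0.561 × 2.8) = 0.47 × 0.1048 = 0.0493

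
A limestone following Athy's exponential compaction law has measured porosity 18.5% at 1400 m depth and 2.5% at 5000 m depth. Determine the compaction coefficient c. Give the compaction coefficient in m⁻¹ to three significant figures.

Working in km (1 km = 1000 m; c in km⁻¹ = c in m⁻¹ × 1000):
Athy: n(z) = n₀ e^(−cz) ⇒ n₁/n₂ = e^{c(z₂−z₁)} ⇒ c = ln(n₁/n₂)/(z₂−z₁)
c = ln(0.185/0.025) / (5 − 1.4) = ln(7.4) / 3.6 = 2.0015 / 3.6 = 0.556 km⁻¹

0.000556 m⁻¹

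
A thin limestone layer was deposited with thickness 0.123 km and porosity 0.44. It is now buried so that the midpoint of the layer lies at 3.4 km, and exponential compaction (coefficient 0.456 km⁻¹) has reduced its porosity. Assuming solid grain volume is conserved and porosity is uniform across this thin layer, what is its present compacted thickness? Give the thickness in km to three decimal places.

Porosity at 3.4 km: n = 0.44·exp(−0.456×3.4) = 0.0934
Solid-volume conservation: h(1−n) = h₀(1−n₀) ⇒ h = h₀·(1−n₀)/(1−n)
h = 0.123 × (1 − 0.44)/(1 − 0.0934) = 0.123 × 0.6177 = 0.0760 km

0.076 km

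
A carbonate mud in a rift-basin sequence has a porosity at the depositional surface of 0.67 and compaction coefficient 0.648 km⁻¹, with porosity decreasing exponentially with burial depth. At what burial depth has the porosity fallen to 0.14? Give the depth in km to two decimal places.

Invert Athy's law: Z = ln(phi₀/phi) / k
Z = ln(0.67/0.14) / 0.648 = ln(4.786) / 0.648 = 1.5656 / 0.648 = 2.416 km

2.42 km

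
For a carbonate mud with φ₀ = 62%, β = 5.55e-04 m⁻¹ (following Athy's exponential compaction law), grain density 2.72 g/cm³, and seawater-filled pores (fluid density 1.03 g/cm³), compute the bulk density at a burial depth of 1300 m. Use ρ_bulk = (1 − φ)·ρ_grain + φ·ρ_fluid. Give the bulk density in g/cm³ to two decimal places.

2.21 g/cm³

Working in km (1 km = 1000 m; β in km⁻¹ = β in m⁻¹ × 1000):
Porosity at depth: φ = 0.62·exp(−0.555×1.3) = 0.62×0.4860 = 0.3013
Bulk density: ρ_b = (1−φ)ρ_g + φ·ρ_f = 0.6987×2.72 + 0.3013×1.03
       = 1.900 + 0.310 = 2.211 g/cm³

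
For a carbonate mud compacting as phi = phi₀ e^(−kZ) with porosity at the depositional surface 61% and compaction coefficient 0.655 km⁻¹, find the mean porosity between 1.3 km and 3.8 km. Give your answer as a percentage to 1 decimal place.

12.8%

⟨phi⟩ = (1/(Z₂−Z₁)) ∫ phi₀ e^(−kZ) dZ = phi₀·(e^(−k·Z₁) − e^(−k·Z₂)) / (k·(Z₂−Z₁))
e^(−0.655×1.3) = 0.4268; e^(−0.655×3.8) = 0.0830
⟨phi⟩ = 0.61 × (0.4268 − 0.0830) / (0.655 × 2.5) = 0.61 × 0.2099 = 0.1281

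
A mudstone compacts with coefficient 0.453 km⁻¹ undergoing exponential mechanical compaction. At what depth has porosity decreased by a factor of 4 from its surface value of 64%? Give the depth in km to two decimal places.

φ/φ₀ = 1/4 ⇒ exp(−c·d) = 1/4 ⇒ d = ln(4) / c
d = 1.3863 / 0.453 = 3.060 km

3.06 km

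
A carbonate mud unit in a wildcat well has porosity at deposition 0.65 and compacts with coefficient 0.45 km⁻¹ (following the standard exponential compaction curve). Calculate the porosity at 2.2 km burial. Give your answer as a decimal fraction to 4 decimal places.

0.2415

phi = phi₀·exp(−c·d) = 0.65 × exp(−0.45 × 2.2) = 0.65 × exp(−0.99)
  = 0.65 × 0.3716 = 0.2415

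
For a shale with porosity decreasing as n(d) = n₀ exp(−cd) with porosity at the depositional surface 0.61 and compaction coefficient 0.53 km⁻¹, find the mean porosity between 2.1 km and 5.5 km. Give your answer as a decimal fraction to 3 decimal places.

0.093

⟨n⟩ = (1/(d₂−d₁)) ∫ n₀ e^(−cd) dd = n₀·(e^(−c·d₁) − e^(−c·d₂)) / (c·(d₂−d₁))
e^(−0.53×2.1) = 0.3286; e^(−0.53×5.5) = 0.0542
⟨n⟩ = 0.61 × (0.3286 − 0.0542) / (0.53 × 3.4) = 0.61 × 0.1523 = 0.0929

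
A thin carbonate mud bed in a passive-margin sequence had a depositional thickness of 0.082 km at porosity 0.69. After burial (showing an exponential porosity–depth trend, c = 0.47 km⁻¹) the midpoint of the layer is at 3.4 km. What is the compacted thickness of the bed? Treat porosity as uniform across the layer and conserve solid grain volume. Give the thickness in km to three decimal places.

Porosity at 3.4 km: n = 0.69·exp(−0.47×3.4) = 0.1396
Solid-volume conservation: h(1−n) = h₀(1−n₀) ⇒ h = h₀·(1−n₀)/(1−n)
h = 0.082 × (1 − 0.69)/(1 − 0.1396) = 0.082 × 0.3603 = 0.0295 km

0.030 km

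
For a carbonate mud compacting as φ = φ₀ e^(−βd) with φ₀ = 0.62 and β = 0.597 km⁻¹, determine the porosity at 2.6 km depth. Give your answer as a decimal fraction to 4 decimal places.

φ = φ₀·exp(−β·d) = 0.62 × exp(−0.597 × 2.6) = 0.62 × exp(−1.552)
  = 0.62 × 0.2118 = 0.1313

0.1313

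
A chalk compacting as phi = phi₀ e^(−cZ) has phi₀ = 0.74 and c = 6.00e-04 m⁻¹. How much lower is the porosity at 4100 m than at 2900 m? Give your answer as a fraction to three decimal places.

Working in km (1 km = 1000 m; c in km⁻¹ = c in m⁻¹ × 1000):
phi(2.9) = 0.74·e^(−0.6×2.9) = 0.1299
phi(4.1) = 0.74·e^(−0.6×4.1) = 0.0632
Δphi = 0.1299 − 0.0632 = 0.0667

0.067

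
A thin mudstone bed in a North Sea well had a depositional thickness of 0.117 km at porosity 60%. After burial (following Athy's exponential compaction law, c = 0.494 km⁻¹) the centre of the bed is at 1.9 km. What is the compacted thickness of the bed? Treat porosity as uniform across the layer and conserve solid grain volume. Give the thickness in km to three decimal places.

Porosity at 1.9 km: n = 0.6·exp(−0.494×1.9) = 0.2347
Solid-volume conservation: h(1−n) = h₀(1−n₀) ⇒ h = h₀·(1−n₀)/(1−n)
h = 0.117 × (1 − 0.6)/(1 − 0.2347) = 0.117 × 0.5227 = 0.0612 km

0.061 km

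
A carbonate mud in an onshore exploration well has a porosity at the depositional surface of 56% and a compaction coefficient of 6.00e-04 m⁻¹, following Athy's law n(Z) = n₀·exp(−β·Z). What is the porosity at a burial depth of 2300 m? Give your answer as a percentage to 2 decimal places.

Working in km (1 km = 1000 m; β in km⁻¹ = β in m⁻¹ × 1000):
n = n₀·exp(−β·Z) = 0.56 × exp(−0.6 × 2.3) = 0.56 × exp(−1.38)
  = 0.56 × 0.2516 = 0.1409

14.09%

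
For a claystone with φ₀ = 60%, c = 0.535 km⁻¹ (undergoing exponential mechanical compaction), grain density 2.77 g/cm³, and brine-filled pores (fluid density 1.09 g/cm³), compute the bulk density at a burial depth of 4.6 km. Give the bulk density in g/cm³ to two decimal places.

Porosity at depth: φ = 0.6·exp(−0.535×4.6) = 0.6×0.0853 = 0.0512
Bulk density: ρ_b = (1−φ)ρ_g + φ·ρ_f = 0.9488×2.77 + 0.0512×1.09
       = 2.628 + 0.056 = 2.684 g/cm³

2.68 g/cm³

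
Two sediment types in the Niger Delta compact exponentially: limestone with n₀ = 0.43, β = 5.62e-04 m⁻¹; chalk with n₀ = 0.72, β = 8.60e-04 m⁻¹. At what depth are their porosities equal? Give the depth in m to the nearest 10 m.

1730 m

Working in km (1 km = 1000 m; β in km⁻¹ = β in m⁻¹ × 1000):
Set n₀ₐ e^(−βₐd) = n₀ᵦ e^(−βᵦd) ⇒ ln(n₀ₐ/n₀ᵦ) = (βₐ − βᵦ)·d
d = ln(0.43/0.72) / (0.562 − 0.86) = -0.5155 / -0.298 = 1.730 km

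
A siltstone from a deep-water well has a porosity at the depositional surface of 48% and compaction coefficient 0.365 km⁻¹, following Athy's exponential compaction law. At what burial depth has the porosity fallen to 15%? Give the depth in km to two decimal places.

Invert Athy's law: z = ln(n₀/n) / c
z = ln(0.48/0.15) / 0.365 = ln(3.2) / 0.365 = 1.1632 / 0.365 = 3.187 km

3.19 km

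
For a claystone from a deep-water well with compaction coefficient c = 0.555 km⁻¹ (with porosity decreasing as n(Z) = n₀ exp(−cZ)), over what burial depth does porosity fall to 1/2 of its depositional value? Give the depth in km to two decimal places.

n/n₀ = 1/2 ⇒ exp(−c·Z) = 1/2 ⇒ Z = ln(2) / c
Z = 0.6931 / 0.555 = 1.249 km

1.25 km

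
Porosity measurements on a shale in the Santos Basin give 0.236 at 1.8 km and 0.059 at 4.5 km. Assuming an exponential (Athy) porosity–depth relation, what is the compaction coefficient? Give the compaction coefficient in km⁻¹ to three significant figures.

0.513 km⁻¹

Athy: φ(d) = φ₀ e^(−cd) ⇒ φ₁/φ₂ = e^{c(d₂−d₁)} ⇒ c = ln(φ₁/φ₂)/(d₂−d₁)
c = ln(0.236/0.059) / (4.5 − 1.8) = ln(4) / 2.7 = 1.3863 / 2.7 = 0.5134 km⁻¹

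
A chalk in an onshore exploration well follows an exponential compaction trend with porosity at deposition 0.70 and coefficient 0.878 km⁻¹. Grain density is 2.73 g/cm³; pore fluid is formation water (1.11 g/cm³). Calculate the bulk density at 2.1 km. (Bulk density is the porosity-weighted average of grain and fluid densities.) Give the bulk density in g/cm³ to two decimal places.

2.55 g/cm³

Porosity at depth: n = 0.7·exp(−0.878×2.1) = 0.7×0.1582 = 0.1108
Bulk density: ρ_b = (1−n)ρ_g + n·ρ_f = 0.8892×2.73 + 0.1108×1.11
       = 2.428 + 0.123 = 2.551 g/cm³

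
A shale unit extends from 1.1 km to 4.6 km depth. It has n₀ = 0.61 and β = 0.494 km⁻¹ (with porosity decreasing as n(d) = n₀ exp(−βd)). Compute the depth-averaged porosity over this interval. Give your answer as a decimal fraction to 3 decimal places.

⟨n⟩ = (1/(d₂−d₁)) ∫ n₀ e^(−βd) dd = n₀·(e^(−β·d₁) − e^(−β·d₂)) / (β·(d₂−d₁))
e^(−0.494×1.1) = 0.5808; e^(−0.494×4.6) = 0.1031
⟨n⟩ = 0.61 × (0.5808 − 0.1031) / (0.494 × 3.5) = 0.61 × 0.2763 = 0.1685

0.169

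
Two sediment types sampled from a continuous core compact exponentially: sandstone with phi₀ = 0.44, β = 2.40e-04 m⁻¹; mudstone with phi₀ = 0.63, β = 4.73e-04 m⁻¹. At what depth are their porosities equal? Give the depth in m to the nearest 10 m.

1540 m

Working in km (1 km = 1000 m; β in km⁻¹ = β in m⁻¹ × 1000):
Set phi₀ₐ e^(−βₐd) = phi₀ᵦ e^(−βᵦd) ⇒ ln(phi₀ₐ/phi₀ᵦ) = (βₐ − βᵦ)·d
d = ln(0.44/0.63) / (0.24 − 0.473) = -0.3589 / -0.233 = 1.541 km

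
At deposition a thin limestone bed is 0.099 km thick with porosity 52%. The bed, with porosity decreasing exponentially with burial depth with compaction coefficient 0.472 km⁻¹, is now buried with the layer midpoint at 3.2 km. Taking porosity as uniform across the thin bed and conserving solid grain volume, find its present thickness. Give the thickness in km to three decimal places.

Porosity at 3.2 km: n = 0.52·exp(−0.472×3.2) = 0.1148
Solid-volume conservation: h(1−n) = h₀(1−n₀) ⇒ h = h₀·(1−n₀)/(1−n)
h = 0.099 × (1 − 0.52)/(1 − 0.1148) = 0.099 × 0.5423 = 0.0537 km

0.054 km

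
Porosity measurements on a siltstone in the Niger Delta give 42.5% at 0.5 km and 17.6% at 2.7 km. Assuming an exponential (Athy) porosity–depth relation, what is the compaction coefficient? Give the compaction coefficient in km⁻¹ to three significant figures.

0.401 km⁻¹

Athy: φ(Z) = φ₀ e^(−cZ) ⇒ φ₁/φ₂ = e^{c(Z₂−Z₁)} ⇒ c = ln(φ₁/φ₂)/(Z₂−Z₁)
c = ln(0.425/0.176) / (2.7 − 0.5) = ln(2.415) / 2.2 = 0.8816 / 2.2 = 0.4007 km⁻¹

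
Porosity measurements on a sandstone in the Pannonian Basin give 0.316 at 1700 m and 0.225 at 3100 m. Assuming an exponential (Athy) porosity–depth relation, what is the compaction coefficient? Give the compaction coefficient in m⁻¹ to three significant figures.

Working in km (1 km = 1000 m; c in km⁻¹ = c in m⁻¹ × 1000):
Athy: n(d) = n₀ e^(−cd) ⇒ n₁/n₂ = e^{c(d₂−d₁)} ⇒ c = ln(n₁/n₂)/(d₂−d₁)
c = ln(0.316/0.225) / (3.1 − 1.7) = ln(1.404) / 1.4 = 0.3396 / 1.4 = 0.2426 km⁻¹

0.000243 m⁻¹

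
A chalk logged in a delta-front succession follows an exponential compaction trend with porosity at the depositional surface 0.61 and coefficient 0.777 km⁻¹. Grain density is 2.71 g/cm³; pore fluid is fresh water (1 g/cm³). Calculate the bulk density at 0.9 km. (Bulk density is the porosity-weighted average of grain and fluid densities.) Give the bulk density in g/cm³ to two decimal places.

2.19 g/cm³

Porosity at depth: phi = 0.61·exp(−0.777×0.9) = 0.61×0.4969 = 0.3031
Bulk density: ρ_b = (1−phi)ρ_g + phi·ρ_f = 0.6969×2.71 + 0.3031×1
       = 1.889 + 0.303 = 2.192 g/cm³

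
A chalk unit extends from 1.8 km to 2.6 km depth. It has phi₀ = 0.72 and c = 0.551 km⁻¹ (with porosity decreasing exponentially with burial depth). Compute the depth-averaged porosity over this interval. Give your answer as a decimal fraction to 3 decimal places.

0.216

⟨phi⟩ = (1/(d₂−d₁)) ∫ phi₀ e^(−cd) dd = phi₀·(e^(−c·d₁) − e^(−c·d₂)) / (c·(d₂−d₁))
e^(−0.551×1.8) = 0.3709; e^(−0.551×2.6) = 0.2387
⟨phi⟩ = 0.72 × (0.3709 − 0.2387) / (0.551 × 0.8) = 0.72 × 0.3000 = 0.2160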